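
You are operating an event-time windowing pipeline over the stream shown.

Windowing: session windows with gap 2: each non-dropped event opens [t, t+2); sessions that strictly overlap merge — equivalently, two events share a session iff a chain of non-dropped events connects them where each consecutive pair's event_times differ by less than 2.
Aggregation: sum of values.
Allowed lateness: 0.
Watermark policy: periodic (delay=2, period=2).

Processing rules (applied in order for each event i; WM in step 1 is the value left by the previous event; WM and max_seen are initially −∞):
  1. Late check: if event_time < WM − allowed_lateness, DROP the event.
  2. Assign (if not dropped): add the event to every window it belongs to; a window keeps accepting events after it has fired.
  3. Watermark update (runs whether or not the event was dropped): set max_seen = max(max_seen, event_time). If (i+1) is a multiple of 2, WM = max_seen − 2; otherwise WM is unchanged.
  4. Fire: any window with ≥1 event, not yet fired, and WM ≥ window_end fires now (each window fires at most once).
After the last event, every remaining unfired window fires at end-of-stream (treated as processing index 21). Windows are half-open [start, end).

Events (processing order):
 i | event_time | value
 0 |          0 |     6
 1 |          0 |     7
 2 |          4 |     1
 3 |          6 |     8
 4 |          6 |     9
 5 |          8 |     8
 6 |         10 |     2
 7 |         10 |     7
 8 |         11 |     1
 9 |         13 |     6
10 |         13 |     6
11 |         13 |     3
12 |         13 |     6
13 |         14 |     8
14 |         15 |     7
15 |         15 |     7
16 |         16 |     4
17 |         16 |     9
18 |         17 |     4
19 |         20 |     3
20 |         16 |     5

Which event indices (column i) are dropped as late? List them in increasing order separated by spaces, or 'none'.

i=0 t=0 v=6: → [0,2); WM=−∞
i=1 t=0 v=7: → [0,2); WM=-2
i=2 t=4 v=1: → [4,6); WM=-2
i=3 t=6 v=8: → [6,8); WM=4
i=4 t=6 v=9: → [6,8); WM=4
i=5 t=8 v=8: → [8,10); WM=6
i=6 t=10 v=2: → [10,12); WM=6
i=7 t=10 v=7: → [10,12); WM=8
i=8 t=11 v=1: → [10,13); WM=8
i=9 t=13 v=6: → [13,15); WM=11
i=10 t=13 v=6: → [13,15); WM=11
i=11 t=13 v=3: → [13,15); WM=11
i=12 t=13 v=6: → [13,15); WM=11
i=13 t=14 v=8: → [13,16); WM=12
i=14 t=15 v=7: → [13,17); WM=12
i=15 t=15 v=7: → [13,17); WM=13
i=16 t=16 v=4: → [13,18); WM=13
i=17 t=16 v=9: → [13,18); WM=14
i=18 t=17 v=4: → [13,19); WM=14
i=19 t=20 v=3: → [20,22); WM=18
i=20 t=16 v=5: DROP (t<18-0); WM=18

20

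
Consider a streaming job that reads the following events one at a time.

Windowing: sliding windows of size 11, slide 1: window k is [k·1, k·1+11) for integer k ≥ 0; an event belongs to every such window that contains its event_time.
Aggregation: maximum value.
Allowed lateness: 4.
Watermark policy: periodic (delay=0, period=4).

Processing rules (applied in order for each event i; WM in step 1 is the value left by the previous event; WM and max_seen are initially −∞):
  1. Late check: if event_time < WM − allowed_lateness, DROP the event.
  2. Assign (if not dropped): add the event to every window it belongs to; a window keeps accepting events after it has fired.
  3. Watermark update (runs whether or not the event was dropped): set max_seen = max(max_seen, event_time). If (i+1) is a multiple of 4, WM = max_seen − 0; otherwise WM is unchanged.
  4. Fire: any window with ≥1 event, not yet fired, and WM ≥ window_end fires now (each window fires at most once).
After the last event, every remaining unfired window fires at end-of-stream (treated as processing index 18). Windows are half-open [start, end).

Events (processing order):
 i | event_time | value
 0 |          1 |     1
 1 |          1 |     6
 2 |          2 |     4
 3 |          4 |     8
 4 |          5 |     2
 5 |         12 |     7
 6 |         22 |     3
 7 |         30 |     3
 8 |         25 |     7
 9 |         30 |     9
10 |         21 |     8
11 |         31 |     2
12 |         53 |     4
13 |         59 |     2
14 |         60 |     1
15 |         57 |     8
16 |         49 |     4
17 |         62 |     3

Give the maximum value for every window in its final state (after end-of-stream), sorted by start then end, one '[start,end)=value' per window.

[0,11)=8 [1,12)=8 [2,13)=8 [3,14)=8 [4,15)=8 [5,16)=7 [6,17)=7 [7,18)=7 [8,19)=7 [9,20)=7 [10,21)=7 [11,22)=7 [12,23)=7 [13,24)=3 [14,25)=3 [15,26)=3 [16,27)=3 [17,28)=3 [18,29)=3 [19,30)=3 [20,31)=9 [21,32)=9 [22,33)=9 [23,34)=9 [24,35)=9 [25,36)=9 [26,37)=9 [27,38)=9 [28,39)=9 [29,40)=9 [30,41)=9 [31,42)=2 [43,54)=4 [44,55)=4 [45,56)=4 [46,57)=4 [47,58)=8 [48,59)=8 [49,60)=8 [50,61)=8 [51,62)=8 [52,63)=8 [53,64)=8 [54,65)=8 [55,66)=8 [56,67)=8 [57,68)=8 [58,69)=3 [59,70)=3 [60,71)=3 [61,72)=3 [62,73)=3

i=0 t=1 v=1: → [1,12),[0,11); WM=−∞
i=1 t=1 v=6: → [1,12),[0,11); WM=−∞
i=2 t=2 v=4: → [2,13),[1,12),[0,11); WM=−∞
i=3 t=4 v=8: → [4,15),[3,14),[2,13),[1,12),[0,11); WM=4
i=4 t=5 v=2: → [5,16),[4,15),[3,14),[2,13),[1,12),[0,11); WM=4
i=5 t=12 v=7: → [12,23),[11,22),[10,21),[9,20),[8,19),[7,18),[6,17),[5,16),[4,15),[3,14),[2,13); WM=4
i=6 t=22 v=3: → [22,33),[21,32),[20,31),[19,30),[18,29),[17,28),[16,27),[15,26),[14,25),[13,24),[12,23); WM=4
i=7 t=30 v=3: → [30,41),[29,40),[28,39),[27,38),[26,37),[25,36),[24,35),[23,34),[22,33),[21,32),[20,31); WM=30; [0,11) fires=8 [1,12) fires=8 [2,13) fires=8 [3,14) fires=8 [4,15) fires=8 [5,16) fires=7 [6,17) fires=7 [7,18) fires=7 [8,19) fires=7 [9,20) fires=7 [10,21) fires=7 [11,22) fires=7 [12,23) fires=7 [13,24) fires=3 [14,25) fires=3 [15,26) fires=3 [16,27) fires=3 [17,28) fires=3 [18,29) fires=3 [19,30) fires=3
i=8 t=25 v=7: DROP (t<30-4); WM=30
i=9 t=30 v=9: → [30,41),[29,40),[28,39),[27,38),[26,37),[25,36),[24,35),[23,34),[22,33),[21,32),[20,31); WM=30
i=10 t=21 v=8: DROP (t<30-4); WM=30
i=11 t=31 v=2: → [31,42),[30,41),[29,40),[28,39),[27,38),[26,37),[25,36),[24,35),[23,34),[22,33),[21,32); WM=31; [20,31) fires=9
i=12 t=53 v=4: → [53,64),[52,63),[51,62),[50,61),[49,60),[48,59),[47,58),[46,57),[45,56),[44,55),[43,54); WM=31
i=13 t=59 v=2: → [59,70),[58,69),[57,68),[56,67),[55,66),[54,65),[53,64),[52,63),[51,62),[50,61),[49,60); WM=31
i=14 t=60 v=1: → [60,71),[59,70),[58,69),[57,68),[56,67),[55,66),[54,65),[53,64),[52,63),[51,62),[50,61); WM=31
i=15 t=57 v=8: → [57,68),[56,67),[55,66),[54,65),[53,64),[52,63),[51,62),[50,61),[49,60),[48,59),[47,58); WM=60; [21,32) fires=9 [22,33) fires=9 [23,34) fires=9 [24,35) fires=9 [25,36) fires=9 [26,37) fires=9 [27,38) fires=9 [28,39) fires=9 [29,40) fires=9 [30,41) fires=9 [31,42) fires=2 [43,54) fires=4 [44,55) fires=4 [45,56) fires=4 [46,57) fires=4 [47,58) fires=8 [48,59) fires=8 [49,60) fires=8
i=16 t=49 v=4: DROP (t<60-4); WM=60
i=17 t=62 v=3: → [62,73),[61,72),[60,71),[59,70),[58,69),[57,68),[56,67),[55,66),[54,65),[53,64),[52,63); WM=60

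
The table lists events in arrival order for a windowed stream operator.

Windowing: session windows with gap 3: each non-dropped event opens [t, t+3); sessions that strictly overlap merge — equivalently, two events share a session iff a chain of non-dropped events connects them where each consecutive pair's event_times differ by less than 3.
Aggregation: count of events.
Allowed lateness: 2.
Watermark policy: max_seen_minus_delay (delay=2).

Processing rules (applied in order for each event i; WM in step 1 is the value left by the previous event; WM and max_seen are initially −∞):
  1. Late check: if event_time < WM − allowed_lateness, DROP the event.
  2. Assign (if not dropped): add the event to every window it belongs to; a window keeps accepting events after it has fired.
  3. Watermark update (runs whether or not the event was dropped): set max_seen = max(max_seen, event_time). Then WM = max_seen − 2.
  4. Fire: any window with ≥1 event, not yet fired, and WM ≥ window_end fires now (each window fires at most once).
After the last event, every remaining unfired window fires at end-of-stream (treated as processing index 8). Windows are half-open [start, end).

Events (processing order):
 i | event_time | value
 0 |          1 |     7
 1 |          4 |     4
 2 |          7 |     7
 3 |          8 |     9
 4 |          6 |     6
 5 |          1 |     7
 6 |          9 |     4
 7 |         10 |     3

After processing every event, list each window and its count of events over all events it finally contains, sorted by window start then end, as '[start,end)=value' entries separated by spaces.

i=0 t=1 v=7: → [1,4); WM=-1
i=1 t=4 v=4: → [4,7); WM=2
i=2 t=7 v=7: → [7,10); WM=5
i=3 t=8 v=9: → [7,11); WM=6
i=4 t=6 v=6: → [4,11); WM=6
i=5 t=1 v=7: DROP (t<6-2); WM=6
i=6 t=9 v=4: → [4,12); WM=7
i=7 t=10 v=3: → [4,13); WM=8

[1,4)=1 [4,13)=6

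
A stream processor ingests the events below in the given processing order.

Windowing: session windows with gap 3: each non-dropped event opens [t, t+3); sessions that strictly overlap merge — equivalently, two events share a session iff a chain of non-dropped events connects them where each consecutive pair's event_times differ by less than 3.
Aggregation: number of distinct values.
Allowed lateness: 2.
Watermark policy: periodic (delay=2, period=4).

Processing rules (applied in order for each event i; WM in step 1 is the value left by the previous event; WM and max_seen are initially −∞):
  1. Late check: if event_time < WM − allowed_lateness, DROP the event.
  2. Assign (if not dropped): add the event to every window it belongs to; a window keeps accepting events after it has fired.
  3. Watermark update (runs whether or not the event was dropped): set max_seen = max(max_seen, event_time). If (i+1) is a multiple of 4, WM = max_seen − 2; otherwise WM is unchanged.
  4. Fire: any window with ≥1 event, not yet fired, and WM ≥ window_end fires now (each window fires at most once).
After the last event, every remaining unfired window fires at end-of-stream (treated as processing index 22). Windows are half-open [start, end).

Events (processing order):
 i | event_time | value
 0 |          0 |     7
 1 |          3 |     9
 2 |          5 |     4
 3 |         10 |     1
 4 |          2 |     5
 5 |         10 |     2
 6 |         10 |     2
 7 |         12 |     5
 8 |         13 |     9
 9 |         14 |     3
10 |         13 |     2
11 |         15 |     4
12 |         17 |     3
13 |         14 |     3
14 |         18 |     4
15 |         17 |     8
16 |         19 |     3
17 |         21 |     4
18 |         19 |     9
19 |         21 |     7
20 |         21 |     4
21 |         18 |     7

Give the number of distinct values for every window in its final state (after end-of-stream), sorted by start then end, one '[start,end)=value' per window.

i=0 t=0 v=7: → [0,3); WM=−∞
i=1 t=3 v=9: → [3,6); WM=−∞
i=2 t=5 v=4: → [3,8); WM=−∞
i=3 t=10 v=1: → [10,13); WM=8
i=4 t=2 v=5: DROP (t<8-2); WM=8
i=5 t=10 v=2: → [10,13); WM=8
i=6 t=10 v=2: → [10,13); WM=8
i=7 t=12 v=5: → [10,15); WM=10
i=8 t=13 v=9: → [10,16); WM=10
i=9 t=14 v=3: → [10,17); WM=10
i=10 t=13 v=2: → [10,17); WM=10
i=11 t=15 v=4: → [10,18); WM=13
i=12 t=17 v=3: → [10,20); WM=13
i=13 t=14 v=3: → [10,20); WM=13
i=14 t=18 v=4: → [10,21); WM=13
i=15 t=17 v=8: → [10,21); WM=16
i=16 t=19 v=3: → [10,22); WM=16
i=17 t=21 v=4: → [10,24); WM=16
i=18 t=19 v=9: → [10,24); WM=16
i=19 t=21 v=7: → [10,24); WM=19
i=20 t=21 v=4: → [10,24); WM=19
i=21 t=18 v=7: → [10,24); WM=19

[0,3)=1 [3,8)=2 [10,24)=8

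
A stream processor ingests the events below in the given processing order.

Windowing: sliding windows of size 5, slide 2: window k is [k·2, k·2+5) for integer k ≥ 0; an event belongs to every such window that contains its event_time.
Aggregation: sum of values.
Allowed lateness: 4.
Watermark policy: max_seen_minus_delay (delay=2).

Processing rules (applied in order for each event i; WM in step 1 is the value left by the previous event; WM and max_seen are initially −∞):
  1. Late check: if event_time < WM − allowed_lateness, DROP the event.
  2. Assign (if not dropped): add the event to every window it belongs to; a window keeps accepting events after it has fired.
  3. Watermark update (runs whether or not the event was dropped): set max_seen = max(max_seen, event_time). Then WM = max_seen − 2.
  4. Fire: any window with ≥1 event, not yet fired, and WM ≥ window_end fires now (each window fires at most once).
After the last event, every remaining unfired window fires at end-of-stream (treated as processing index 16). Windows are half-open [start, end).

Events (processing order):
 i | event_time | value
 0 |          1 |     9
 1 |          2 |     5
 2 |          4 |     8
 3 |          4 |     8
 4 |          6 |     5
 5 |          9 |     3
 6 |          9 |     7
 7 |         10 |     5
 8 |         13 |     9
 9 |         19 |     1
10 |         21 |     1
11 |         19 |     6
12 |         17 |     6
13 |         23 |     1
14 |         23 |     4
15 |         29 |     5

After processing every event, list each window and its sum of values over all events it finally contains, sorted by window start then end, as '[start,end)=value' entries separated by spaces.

i=0 t=1 v=9: → [0,5); WM=-1
i=1 t=2 v=5: → [2,7),[0,5); WM=0
i=2 t=4 v=8: → [4,9),[2,7),[0,5); WM=2
i=3 t=4 v=8: → [4,9),[2,7),[0,5); WM=2
i=4 t=6 v=5: → [6,11),[4,9),[2,7); WM=4
i=5 t=9 v=3: → [8,13),[6,11); WM=7; [0,5) fires=30 [2,7) fires=26
i=6 t=9 v=7: → [8,13),[6,11); WM=7
i=7 t=10 v=5: → [10,15),[8,13),[6,11); WM=8
i=8 t=13 v=9: → [12,17),[10,15); WM=11; [4,9) fires=21 [6,11) fires=20
i=9 t=19 v=1: → [18,23),[16,21); WM=17; [8,13) fires=15 [10,15) fires=14 [12,17) fires=9
i=10 t=21 v=1: → [20,25),[18,23); WM=19
i=11 t=19 v=6: → [18,23),[16,21); WM=19
i=12 t=17 v=6: → [16,21),[14,19); WM=19; [14,19) fires=6
i=13 t=23 v=1: → [22,27),[20,25); WM=21; [16,21) fires=13
i=14 t=23 v=4: → [22,27),[20,25); WM=21
i=15 t=29 v=5: → [28,33),[26,31); WM=27; [18,23) fires=8 [20,25) fires=6 [22,27) fires=5

[0,5)=30 [2,7)=26 [4,9)=21 [6,11)=20 [8,13)=15 [10,15)=14 [12,17)=9 [14,19)=6 [16,21)=13 [18,23)=8 [20,25)=6 [22,27)=5 [26,31)=5 [28,33)=5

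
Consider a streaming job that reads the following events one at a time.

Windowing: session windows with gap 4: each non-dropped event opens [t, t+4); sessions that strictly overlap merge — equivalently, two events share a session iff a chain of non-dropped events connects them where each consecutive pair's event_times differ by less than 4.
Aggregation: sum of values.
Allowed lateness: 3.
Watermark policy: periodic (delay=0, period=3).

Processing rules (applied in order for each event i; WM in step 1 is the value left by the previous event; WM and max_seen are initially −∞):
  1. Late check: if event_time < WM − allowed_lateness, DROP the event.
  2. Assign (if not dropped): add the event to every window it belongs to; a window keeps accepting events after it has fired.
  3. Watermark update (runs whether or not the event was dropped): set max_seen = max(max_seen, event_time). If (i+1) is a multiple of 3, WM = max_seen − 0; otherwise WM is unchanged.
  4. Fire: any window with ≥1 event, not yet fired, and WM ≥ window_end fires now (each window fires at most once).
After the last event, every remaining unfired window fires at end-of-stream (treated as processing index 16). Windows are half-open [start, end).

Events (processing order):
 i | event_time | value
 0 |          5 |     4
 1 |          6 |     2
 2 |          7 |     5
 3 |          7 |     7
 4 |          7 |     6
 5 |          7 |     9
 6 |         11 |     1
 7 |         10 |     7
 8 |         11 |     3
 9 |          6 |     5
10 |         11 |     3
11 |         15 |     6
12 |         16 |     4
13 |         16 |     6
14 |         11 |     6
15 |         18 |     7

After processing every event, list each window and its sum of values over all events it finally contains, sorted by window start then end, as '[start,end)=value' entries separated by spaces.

i=0 t=5 v=4: → [5,9); WM=−∞
i=1 t=6 v=2: → [5,10); WM=−∞
i=2 t=7 v=5: → [5,11); WM=7
i=3 t=7 v=7: → [5,11); WM=7
i=4 t=7 v=6: → [5,11); WM=7
i=5 t=7 v=9: → [5,11); WM=7
i=6 t=11 v=1: → [11,15); WM=7
i=7 t=10 v=7: → [5,15); WM=7
i=8 t=11 v=3: → [5,15); WM=11
i=9 t=6 v=5: DROP (t<11-3); WM=11
i=10 t=11 v=3: → [5,15); WM=11
i=11 t=15 v=6: → [15,19); WM=15
i=12 t=16 v=4: → [15,20); WM=15
i=13 t=16 v=6: → [15,20); WM=15
i=14 t=11 v=6: DROP (t<15-3); WM=16
i=15 t=18 v=7: → [15,22); WM=16

[5,15)=47 [15,22)=23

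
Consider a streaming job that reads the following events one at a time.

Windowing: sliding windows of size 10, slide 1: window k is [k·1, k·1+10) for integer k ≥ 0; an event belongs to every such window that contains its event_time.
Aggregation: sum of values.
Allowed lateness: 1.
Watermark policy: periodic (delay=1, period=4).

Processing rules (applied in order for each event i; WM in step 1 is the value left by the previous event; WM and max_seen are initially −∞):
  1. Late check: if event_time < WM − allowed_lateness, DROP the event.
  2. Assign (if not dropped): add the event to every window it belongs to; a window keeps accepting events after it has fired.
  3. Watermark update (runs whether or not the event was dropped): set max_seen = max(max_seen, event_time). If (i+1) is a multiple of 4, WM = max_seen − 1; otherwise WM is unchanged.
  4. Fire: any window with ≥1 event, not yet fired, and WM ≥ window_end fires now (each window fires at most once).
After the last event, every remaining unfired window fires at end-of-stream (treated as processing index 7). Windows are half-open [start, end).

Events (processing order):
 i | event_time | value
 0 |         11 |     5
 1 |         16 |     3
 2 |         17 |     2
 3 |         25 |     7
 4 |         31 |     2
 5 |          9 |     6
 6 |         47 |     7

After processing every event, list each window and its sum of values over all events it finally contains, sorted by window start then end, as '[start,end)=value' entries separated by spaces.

i=0 t=11 v=5: → [11,21),[10,20),[9,19),[8,18),[7,17),[6,16),[5,15),[4,14),[3,13),[2,12); WM=−∞
i=1 t=16 v=3: → [16,26),[15,25),[14,24),[13,23),[12,22),[11,21),[10,20),[9,19),[8,18),[7,17); WM=−∞
i=2 t=17 v=2: → [17,27),[16,26),[15,25),[14,24),[13,23),[12,22),[11,21),[10,20),[9,19),[8,18); WM=−∞
i=3 t=25 v=7: → [25,35),[24,34),[23,33),[22,32),[21,31),[20,30),[19,29),[18,28),[17,27),[16,26); WM=24; [2,12) fires=5 [3,13) fires=5 [4,14) fires=5 [5,15) fires=5 [6,16) fires=5 [7,17) fires=8 [8,18) fires=10 [9,19) fires=10 [10,20) fires=10 [11,21) fires=10 [12,22) fires=5 [13,23) fires=5 [14,24) fires=5
i=4 t=31 v=2: → [31,41),[30,40),[29,39),[28,38),[27,37),[26,36),[25,35),[24,34),[23,33),[22,32); WM=24
i=5 t=9 v=6: DROP (t<24-1); WM=24
i=6 t=47 v=7: → [47,57),[46,56),[45,55),[44,54),[43,53),[42,52),[41,51),[40,50),[39,49),[38,48); WM=24

[2,12)=5 [3,13)=5 [4,14)=5 [5,15)=5 [6,16)=5 [7,17)=8 [8,18)=10 [9,19)=10 [10,20)=10 [11,21)=10 [12,22)=5 [13,23)=5 [14,24)=5 [15,25)=5 [16,26)=12 [17,27)=9 [18,28)=7 [19,29)=7 [20,30)=7 [21,31)=7 [22,32)=9 [23,33)=9 [24,34)=9 [25,35)=9 [26,36)=2 [27,37)=2 [28,38)=2 [29,39)=2 [30,40)=2 [31,41)=2 [38,48)=7 [39,49)=7 [40,50)=7 [41,51)=7 [42,52)=7 [43,53)=7 [44,54)=7 [45,55)=7 [46,56)=7 [47,57)=7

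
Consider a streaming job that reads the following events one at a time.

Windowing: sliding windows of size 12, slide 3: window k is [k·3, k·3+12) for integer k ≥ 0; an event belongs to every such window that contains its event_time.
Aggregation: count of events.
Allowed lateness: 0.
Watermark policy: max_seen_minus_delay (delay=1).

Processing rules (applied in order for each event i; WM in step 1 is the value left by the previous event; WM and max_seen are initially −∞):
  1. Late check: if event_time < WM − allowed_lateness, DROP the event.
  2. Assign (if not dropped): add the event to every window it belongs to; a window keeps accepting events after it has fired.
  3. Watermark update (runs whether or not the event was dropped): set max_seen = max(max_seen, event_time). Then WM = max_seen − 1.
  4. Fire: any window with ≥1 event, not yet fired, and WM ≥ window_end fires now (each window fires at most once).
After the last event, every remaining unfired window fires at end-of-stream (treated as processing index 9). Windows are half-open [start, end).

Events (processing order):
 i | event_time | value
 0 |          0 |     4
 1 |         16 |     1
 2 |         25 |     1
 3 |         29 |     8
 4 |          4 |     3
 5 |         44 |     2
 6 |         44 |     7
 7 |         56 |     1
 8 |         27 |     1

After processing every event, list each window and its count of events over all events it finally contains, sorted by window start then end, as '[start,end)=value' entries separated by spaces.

[0,12)=1 [6,18)=1 [9,21)=1 [12,24)=1 [15,27)=2 [18,30)=2 [21,33)=2 [24,36)=2 [27,39)=1 [33,45)=2 [36,48)=2 [39,51)=2 [42,54)=2 [45,57)=1 [48,60)=1 [51,63)=1 [54,66)=1

i=0 t=0 v=4: → [0,12); WM=-1
i=1 t=16 v=1: → [15,27),[12,24),[9,21),[6,18); WM=15; [0,12) fires=1
i=2 t=25 v=1: → [24,36),[21,33),[18,30),[15,27); WM=24; [6,18) fires=1 [9,21) fires=1 [12,24) fires=1
i=3 t=29 v=8: → [27,39),[24,36),[21,33),[18,30); WM=28; [15,27) fires=2
i=4 t=4 v=3: DROP (t<28-0); WM=28
i=5 t=44 v=2: → [42,54),[39,51),[36,48),[33,45); WM=43; [18,30) fires=2 [21,33) fires=2 [24,36) fires=2 [27,39) fires=1
i=6 t=44 v=7: → [42,54),[39,51),[36,48),[33,45); WM=43
i=7 t=56 v=1: → [54,66),[51,63),[48,60),[45,57); WM=55; [33,45) fires=2 [36,48) fires=2 [39,51) fires=2 [42,54) fires=2
i=8 t=27 v=1: DROP (t<55-0); WM=55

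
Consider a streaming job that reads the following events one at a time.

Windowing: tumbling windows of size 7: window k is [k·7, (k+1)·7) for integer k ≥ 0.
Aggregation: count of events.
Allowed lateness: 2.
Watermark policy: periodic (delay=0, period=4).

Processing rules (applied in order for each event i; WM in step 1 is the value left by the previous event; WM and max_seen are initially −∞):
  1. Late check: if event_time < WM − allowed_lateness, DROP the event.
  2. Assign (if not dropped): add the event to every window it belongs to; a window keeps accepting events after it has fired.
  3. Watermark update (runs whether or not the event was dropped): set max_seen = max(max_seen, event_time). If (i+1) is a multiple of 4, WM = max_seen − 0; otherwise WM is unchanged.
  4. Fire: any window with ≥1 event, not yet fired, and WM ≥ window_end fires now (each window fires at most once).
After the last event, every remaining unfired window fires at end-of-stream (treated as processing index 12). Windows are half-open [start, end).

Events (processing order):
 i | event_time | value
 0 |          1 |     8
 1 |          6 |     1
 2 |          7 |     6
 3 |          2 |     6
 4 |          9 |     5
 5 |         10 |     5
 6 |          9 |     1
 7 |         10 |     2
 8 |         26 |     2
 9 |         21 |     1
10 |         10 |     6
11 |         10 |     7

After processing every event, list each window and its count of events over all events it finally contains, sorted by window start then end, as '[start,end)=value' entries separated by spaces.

i=0 t=1 v=8: → [0,7); WM=−∞
i=1 t=6 v=1: → [0,7); WM=−∞
i=2 t=7 v=6: → [7,14); WM=−∞
i=3 t=2 v=6: → [0,7); WM=7; [0,7) fires=3
i=4 t=9 v=5: → [7,14); WM=7
i=5 t=10 v=5: → [7,14); WM=7
i=6 t=9 v=1: → [7,14); WM=7
i=7 t=10 v=2: → [7,14); WM=10
i=8 t=26 v=2: → [21,28); WM=10
i=9 t=21 v=1: → [21,28); WM=10
i=10 t=10 v=6: → [7,14); WM=10
i=11 t=10 v=7: → [7,14); WM=26; [7,14) fires=7

[0,7)=3 [7,14)=7 [21,28)=2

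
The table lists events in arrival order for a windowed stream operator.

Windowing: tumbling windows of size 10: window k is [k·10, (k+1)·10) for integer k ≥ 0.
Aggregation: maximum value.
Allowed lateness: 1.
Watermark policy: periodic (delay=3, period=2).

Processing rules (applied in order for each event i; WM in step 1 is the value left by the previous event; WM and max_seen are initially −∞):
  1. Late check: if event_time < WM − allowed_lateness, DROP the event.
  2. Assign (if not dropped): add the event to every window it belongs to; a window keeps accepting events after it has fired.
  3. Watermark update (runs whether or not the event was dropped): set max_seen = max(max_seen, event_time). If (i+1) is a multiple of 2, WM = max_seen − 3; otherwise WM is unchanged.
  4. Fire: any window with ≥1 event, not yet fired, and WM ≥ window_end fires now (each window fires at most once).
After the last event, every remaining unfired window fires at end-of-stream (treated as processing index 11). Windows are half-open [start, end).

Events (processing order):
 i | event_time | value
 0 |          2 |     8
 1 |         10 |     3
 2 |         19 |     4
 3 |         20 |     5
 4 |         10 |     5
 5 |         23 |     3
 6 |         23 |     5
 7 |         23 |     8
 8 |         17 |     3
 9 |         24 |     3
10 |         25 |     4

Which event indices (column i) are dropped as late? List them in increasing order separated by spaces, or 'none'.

4 8

i=0 t=2 v=8: → [0,10); WM=−∞
i=1 t=10 v=3: → [10,20); WM=7
i=2 t=19 v=4: → [10,20); WM=7
i=3 t=20 v=5: → [20,30); WM=17; [0,10) fires=8
i=4 t=10 v=5: DROP (t<17-1); WM=17
i=5 t=23 v=3: → [20,30); WM=20; [10,20) fires=4
i=6 t=23 v=5: → [20,30); WM=20
i=7 t=23 v=8: → [20,30); WM=20
i=8 t=17 v=3: DROP (t<20-1); WM=20
i=9 t=24 v=3: → [20,30); WM=21
i=10 t=25 v=4: → [20,30); WM=21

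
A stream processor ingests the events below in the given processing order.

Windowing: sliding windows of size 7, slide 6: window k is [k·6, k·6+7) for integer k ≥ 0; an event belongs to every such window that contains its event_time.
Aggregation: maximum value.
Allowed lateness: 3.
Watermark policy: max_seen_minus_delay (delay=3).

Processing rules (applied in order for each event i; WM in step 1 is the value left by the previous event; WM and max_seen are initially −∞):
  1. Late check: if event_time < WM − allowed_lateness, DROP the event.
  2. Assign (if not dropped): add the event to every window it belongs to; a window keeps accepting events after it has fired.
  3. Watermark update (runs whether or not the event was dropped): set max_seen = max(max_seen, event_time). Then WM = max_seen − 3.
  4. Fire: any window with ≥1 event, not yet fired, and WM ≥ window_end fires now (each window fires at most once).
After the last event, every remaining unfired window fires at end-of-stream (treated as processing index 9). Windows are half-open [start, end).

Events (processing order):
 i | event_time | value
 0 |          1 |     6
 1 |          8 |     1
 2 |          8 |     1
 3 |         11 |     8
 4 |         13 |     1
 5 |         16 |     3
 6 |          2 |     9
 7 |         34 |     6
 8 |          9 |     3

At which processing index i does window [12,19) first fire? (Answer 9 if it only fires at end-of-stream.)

i=0 t=1 v=6: → [0,7); WM=-2
i=1 t=8 v=1: → [6,13); WM=5
i=2 t=8 v=1: → [6,13); WM=5
i=3 t=11 v=8: → [6,13); WM=8; [0,7) fires=6
i=4 t=13 v=1: → [12,19); WM=10
i=5 t=16 v=3: → [12,19); WM=13; [6,13) fires=8
i=6 t=2 v=9: DROP (t<13-3); WM=13
i=7 t=34 v=6: → [30,37); WM=31; [12,19) fires=3
i=8 t=9 v=3: DROP (t<31-3); WM=31

7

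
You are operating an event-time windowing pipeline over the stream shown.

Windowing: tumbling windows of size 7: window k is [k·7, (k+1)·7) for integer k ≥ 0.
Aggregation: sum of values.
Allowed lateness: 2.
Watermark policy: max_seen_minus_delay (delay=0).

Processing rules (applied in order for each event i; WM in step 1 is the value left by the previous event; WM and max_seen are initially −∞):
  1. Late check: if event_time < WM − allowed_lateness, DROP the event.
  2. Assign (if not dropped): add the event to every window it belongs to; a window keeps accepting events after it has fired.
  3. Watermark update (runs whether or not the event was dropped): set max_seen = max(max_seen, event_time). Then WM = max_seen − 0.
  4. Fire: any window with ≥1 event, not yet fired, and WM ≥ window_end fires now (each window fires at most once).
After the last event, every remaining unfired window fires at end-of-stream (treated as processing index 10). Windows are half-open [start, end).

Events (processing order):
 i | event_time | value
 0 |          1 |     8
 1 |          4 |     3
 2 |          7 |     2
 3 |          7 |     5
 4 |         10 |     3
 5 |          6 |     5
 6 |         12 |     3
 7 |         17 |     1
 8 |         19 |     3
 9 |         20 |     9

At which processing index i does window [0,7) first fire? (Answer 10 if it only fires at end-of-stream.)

i=0 t=1 v=8: → [0,7); WM=1
i=1 t=4 v=3: → [0,7); WM=4
i=2 t=7 v=2: → [7,14); WM=7; [0,7) fires=11
i=3 t=7 v=5: → [7,14); WM=7
i=4 t=10 v=3: → [7,14); WM=10
i=5 t=6 v=5: DROP (t<10-2); WM=10
i=6 t=12 v=3: → [7,14); WM=12
i=7 t=17 v=1: → [14,21); WM=17; [7,14) fires=13
i=8 t=19 v=3: → [14,21); WM=19
i=9 t=20 v=9: → [14,21); WM=20

2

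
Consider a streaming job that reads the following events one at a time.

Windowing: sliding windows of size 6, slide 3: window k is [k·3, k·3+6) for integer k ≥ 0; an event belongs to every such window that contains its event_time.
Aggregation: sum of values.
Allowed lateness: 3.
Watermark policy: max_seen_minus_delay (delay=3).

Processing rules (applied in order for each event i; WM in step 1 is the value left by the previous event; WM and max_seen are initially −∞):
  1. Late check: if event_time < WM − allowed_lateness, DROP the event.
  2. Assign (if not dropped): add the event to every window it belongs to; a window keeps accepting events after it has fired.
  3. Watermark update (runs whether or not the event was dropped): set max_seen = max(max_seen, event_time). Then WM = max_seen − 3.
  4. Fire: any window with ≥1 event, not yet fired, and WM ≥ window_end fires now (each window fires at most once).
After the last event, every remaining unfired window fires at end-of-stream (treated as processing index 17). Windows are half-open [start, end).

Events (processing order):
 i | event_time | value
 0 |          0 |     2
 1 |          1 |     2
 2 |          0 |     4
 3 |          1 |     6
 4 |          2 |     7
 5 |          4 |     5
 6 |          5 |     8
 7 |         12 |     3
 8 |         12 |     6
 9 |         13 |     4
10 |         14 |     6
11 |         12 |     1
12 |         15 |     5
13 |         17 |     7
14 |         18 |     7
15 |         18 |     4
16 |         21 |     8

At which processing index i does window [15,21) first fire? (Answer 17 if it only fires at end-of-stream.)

17

i=0 t=0 v=2: → [0,6); WM=-3
i=1 t=1 v=2: → [0,6); WM=-2
i=2 t=0 v=4: → [0,6); WM=-2
i=3 t=1 v=6: → [0,6); WM=-2
i=4 t=2 v=7: → [0,6); WM=-1
i=5 t=4 v=5: → [3,9),[0,6); WM=1
i=6 t=5 v=8: → [3,9),[0,6); WM=2
i=7 t=12 v=3: → [12,18),[9,15); WM=9; [0,6) fires=34 [3,9) fires=13
i=8 t=12 v=6: → [12,18),[9,15); WM=9
i=9 t=13 v=4: → [12,18),[9,15); WM=10
i=10 t=14 v=6: → [12,18),[9,15); WM=11
i=11 t=12 v=1: → [12,18),[9,15); WM=11
i=12 t=15 v=5: → [15,21),[12,18); WM=12
i=13 t=17 v=7: → [15,21),[12,18); WM=14
i=14 t=18 v=7: → [18,24),[15,21); WM=15; [9,15) fires=20
i=15 t=18 v=4: → [18,24),[15,21); WM=15
i=16 t=21 v=8: → [21,27),[18,24); WM=18; [12,18) fires=32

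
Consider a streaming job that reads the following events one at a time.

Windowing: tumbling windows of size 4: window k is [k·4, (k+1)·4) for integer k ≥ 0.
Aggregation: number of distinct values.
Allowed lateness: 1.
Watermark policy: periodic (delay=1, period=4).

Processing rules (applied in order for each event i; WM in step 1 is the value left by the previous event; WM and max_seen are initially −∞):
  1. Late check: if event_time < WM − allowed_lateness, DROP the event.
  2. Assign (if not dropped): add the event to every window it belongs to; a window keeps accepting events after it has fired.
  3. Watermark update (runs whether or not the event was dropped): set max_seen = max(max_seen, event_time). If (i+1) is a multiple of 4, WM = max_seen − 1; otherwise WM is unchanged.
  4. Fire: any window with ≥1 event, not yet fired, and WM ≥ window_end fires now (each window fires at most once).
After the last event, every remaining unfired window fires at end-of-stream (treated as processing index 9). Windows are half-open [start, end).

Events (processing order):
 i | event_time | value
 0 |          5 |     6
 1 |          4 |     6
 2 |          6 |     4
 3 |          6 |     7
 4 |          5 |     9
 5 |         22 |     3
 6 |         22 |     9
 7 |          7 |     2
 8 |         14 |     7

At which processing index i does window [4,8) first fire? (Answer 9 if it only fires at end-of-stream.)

7

i=0 t=5 v=6: → [4,8); WM=−∞
i=1 t=4 v=6: → [4,8); WM=−∞
i=2 t=6 v=4: → [4,8); WM=−∞
i=3 t=6 v=7: → [4,8); WM=5
i=4 t=5 v=9: → [4,8); WM=5
i=5 t=22 v=3: → [20,24); WM=5
i=6 t=22 v=9: → [20,24); WM=5
i=7 t=7 v=2: → [4,8); WM=21; [4,8) fires=5
i=8 t=14 v=7: DROP (t<21-1); WM=21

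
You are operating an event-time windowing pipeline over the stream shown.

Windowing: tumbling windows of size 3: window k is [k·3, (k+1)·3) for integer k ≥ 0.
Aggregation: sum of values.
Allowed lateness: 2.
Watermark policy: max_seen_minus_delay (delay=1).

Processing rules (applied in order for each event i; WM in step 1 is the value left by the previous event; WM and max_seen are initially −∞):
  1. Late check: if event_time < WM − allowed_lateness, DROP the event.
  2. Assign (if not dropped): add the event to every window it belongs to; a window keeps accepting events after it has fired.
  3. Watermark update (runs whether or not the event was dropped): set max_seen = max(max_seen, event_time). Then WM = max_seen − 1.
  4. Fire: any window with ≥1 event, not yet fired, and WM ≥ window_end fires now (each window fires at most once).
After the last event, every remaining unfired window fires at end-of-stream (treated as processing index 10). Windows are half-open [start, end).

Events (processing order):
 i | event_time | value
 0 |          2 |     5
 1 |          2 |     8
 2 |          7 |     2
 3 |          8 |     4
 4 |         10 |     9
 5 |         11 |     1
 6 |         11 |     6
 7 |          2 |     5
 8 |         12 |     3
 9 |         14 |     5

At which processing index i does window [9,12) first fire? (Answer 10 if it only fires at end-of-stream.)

i=0 t=2 v=5: → [0,3); WM=1
i=1 t=2 v=8: → [0,3); WM=1
i=2 t=7 v=2: → [6,9); WM=6; [0,3) fires=13
i=3 t=8 v=4: → [6,9); WM=7
i=4 t=10 v=9: → [9,12); WM=9; [6,9) fires=6
i=5 t=11 v=1: → [9,12); WM=10
i=6 t=11 v=6: → [9,12); WM=10
i=7 t=2 v=5: DROP (t<10-2); WM=10
i=8 t=12 v=3: → [12,15); WM=11
i=9 t=14 v=5: → [12,15); WM=13; [9,12) fires=16

9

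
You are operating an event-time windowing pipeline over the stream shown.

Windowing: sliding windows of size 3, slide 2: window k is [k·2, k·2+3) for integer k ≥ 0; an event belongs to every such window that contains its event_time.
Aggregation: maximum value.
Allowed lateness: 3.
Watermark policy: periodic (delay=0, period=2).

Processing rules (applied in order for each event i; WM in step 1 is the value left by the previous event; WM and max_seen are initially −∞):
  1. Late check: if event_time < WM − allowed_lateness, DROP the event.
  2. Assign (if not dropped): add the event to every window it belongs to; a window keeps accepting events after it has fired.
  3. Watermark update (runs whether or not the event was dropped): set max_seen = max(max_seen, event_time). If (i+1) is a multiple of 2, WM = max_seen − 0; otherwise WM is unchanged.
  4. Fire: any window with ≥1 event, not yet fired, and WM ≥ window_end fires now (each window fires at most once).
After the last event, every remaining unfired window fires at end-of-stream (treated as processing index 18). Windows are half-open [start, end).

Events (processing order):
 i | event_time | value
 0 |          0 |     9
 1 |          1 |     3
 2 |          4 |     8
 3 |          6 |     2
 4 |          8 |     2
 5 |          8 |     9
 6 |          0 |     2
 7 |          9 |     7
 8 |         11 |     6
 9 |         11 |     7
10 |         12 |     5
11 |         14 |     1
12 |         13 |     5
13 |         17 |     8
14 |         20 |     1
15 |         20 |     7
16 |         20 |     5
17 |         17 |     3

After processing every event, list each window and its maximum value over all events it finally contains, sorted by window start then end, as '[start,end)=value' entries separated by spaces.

[0,3)=9 [2,5)=8 [4,7)=8 [6,9)=9 [8,11)=9 [10,13)=7 [12,15)=5 [14,17)=1 [16,19)=8 [18,21)=7 [20,23)=7

i=0 t=0 v=9: → [0,3); WM=−∞
i=1 t=1 v=3: → [0,3); WM=1
i=2 t=4 v=8: → [4,7),[2,5); WM=1
i=3 t=6 v=2: → [6,9),[4,7); WM=6; [0,3) fires=9 [2,5) fires=8
i=4 t=8 v=2: → [8,11),[6,9); WM=6
i=5 t=8 v=9: → [8,11),[6,9); WM=8; [4,7) fires=8
i=6 t=0 v=2: DROP (t<8-3); WM=8
i=7 t=9 v=7: → [8,11); WM=9; [6,9) fires=9
i=8 t=11 v=6: → [10,13); WM=9
i=9 t=11 v=7: → [10,13); WM=11; [8,11) fires=9
i=10 t=12 v=5: → [12,15),[10,13); WM=11
i=11 t=14 v=1: → [14,17),[12,15); WM=14; [10,13) fires=7
i=12 t=13 v=5: → [12,15); WM=14
i=13 t=17 v=8: → [16,19); WM=17; [12,15) fires=5 [14,17) fires=1
i=14 t=20 v=1: → [20,23),[18,21); WM=17
i=15 t=20 v=7: → [20,23),[18,21); WM=20; [16,19) fires=8
i=16 t=20 v=5: → [20,23),[18,21); WM=20
i=17 t=17 v=3: → [16,19); WM=20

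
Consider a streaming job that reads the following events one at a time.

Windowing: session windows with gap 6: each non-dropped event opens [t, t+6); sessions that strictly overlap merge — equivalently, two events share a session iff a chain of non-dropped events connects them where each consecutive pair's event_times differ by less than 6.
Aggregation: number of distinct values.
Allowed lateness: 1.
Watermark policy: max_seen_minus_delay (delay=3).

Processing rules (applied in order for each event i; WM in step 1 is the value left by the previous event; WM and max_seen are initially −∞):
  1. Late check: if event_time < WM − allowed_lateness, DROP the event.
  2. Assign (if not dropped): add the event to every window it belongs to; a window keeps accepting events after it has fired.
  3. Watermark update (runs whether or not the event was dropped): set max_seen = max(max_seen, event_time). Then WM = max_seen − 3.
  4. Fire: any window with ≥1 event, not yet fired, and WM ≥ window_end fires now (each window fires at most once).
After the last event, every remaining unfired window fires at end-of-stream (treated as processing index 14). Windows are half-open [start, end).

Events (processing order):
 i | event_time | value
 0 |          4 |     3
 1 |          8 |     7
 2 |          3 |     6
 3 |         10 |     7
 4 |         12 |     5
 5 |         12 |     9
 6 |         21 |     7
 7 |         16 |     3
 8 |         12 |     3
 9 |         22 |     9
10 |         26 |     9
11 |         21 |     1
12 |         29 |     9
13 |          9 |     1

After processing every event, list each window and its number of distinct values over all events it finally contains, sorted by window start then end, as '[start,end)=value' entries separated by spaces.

[4,18)=4 [21,35)=2

i=0 t=4 v=3: → [4,10); WM=1
i=1 t=8 v=7: → [4,14); WM=5
i=2 t=3 v=6: DROP (t<5-1); WM=5
i=3 t=10 v=7: → [4,16); WM=7
i=4 t=12 v=5: → [4,18); WM=9
i=5 t=12 v=9: → [4,18); WM=9
i=6 t=21 v=7: → [21,27); WM=18
i=7 t=16 v=3: DROP (t<18-1); WM=18
i=8 t=12 v=3: DROP (t<18-1); WM=18
i=9 t=22 v=9: → [21,28); WM=19
i=10 t=26 v=9: → [21,32); WM=23
i=11 t=21 v=1: DROP (t<23-1); WM=23
i=12 t=29 v=9: → [21,35); WM=26
i=13 t=9 v=1: DROP (t<26-1); WM=26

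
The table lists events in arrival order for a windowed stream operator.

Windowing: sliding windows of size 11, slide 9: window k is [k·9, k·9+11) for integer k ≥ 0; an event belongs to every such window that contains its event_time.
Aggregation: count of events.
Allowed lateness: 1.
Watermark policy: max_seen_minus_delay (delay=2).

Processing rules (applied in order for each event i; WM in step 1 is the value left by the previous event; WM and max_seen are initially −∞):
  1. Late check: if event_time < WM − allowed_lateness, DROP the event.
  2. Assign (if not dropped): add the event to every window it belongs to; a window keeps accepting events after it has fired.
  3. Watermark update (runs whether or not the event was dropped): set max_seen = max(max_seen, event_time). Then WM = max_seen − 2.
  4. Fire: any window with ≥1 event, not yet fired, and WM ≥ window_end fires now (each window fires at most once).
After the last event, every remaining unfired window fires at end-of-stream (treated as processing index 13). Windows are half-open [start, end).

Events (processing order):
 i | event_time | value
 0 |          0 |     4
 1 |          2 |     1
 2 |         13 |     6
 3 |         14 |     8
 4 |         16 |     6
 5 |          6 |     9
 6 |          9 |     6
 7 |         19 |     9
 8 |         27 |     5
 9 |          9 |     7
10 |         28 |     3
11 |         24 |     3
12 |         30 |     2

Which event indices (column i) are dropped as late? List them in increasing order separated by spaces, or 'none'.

i=0 t=0 v=4: → [0,11); WM=-2
i=1 t=2 v=1: → [0,11); WM=0
i=2 t=13 v=6: → [9,20); WM=11; [0,11) fires=2
i=3 t=14 v=8: → [9,20); WM=12
i=4 t=16 v=6: → [9,20); WM=14
i=5 t=6 v=9: DROP (t<14-1); WM=14
i=6 t=9 v=6: DROP (t<14-1); WM=14
i=7 t=19 v=9: → [18,29),[9,20); WM=17
i=8 t=27 v=5: → [27,38),[18,29); WM=25; [9,20) fires=4
i=9 t=9 v=7: DROP (t<25-1); WM=25
i=10 t=28 v=3: → [27,38),[18,29); WM=26
i=11 t=24 v=3: DROP (t<26-1); WM=26
i=12 t=30 v=2: → [27,38); WM=28

5 6 9 11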